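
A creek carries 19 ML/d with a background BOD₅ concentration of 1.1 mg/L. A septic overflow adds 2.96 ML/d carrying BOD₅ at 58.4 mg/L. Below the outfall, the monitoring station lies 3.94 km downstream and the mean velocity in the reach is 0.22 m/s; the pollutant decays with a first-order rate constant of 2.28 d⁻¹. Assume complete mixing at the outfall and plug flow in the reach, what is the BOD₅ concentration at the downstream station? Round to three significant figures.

5.50 mg/L

Mass balance: C = (19.00·1.100 + 2.960·58.40) / 21.96 = 193.8/21.96 = 8.823 mg/L.
Travel time t = 3.94·1000 / 0.22 = 17910 s = 4.975 h.
After decay, C = 8.823 × e^(−kt) = 8.823 × 0.6234 = 5.500 mg/L.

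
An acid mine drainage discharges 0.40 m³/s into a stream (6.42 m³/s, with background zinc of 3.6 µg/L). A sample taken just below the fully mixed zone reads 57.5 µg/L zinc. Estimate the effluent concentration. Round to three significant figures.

923 µg/L

Mass balance: 6.420·3.600 + 0.4000·Cₑ = 6.820·57.50
→ Cₑ = (6.820·57.50 − 6.420·3.600) / 0.4000 = 922.6 µg/L.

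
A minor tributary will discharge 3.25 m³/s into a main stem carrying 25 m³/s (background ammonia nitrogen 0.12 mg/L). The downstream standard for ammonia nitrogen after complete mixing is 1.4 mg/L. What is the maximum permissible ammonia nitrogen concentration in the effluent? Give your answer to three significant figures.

11.2 mg/L

At the limit, (Qr·Cr + Qe·Cₑ)/(Qr + Qe) = 1.4:
Cₑ = (28.25·1.4 − 25.00·0.1200) / 3.250 = 11.25 mg/L.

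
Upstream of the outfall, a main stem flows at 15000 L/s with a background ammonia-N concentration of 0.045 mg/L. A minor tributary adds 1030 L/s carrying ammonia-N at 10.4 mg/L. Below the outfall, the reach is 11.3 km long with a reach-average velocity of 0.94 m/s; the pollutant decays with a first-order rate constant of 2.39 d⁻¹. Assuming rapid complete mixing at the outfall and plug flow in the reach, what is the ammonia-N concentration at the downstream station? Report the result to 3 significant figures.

Conservation of mass: C = (15000·0.04500 + 1030·10.40) / 16030 = 11390/16030 = 0.7104 mg/L.
Travel time t = 11.3·1000 / 0.94 = 12020 s = 3.339 h.
After decay, C = 0.7104 × e^(−kt) = 0.7104 × 0.7171 = 0.5094 mg/L.

0.509 mg/L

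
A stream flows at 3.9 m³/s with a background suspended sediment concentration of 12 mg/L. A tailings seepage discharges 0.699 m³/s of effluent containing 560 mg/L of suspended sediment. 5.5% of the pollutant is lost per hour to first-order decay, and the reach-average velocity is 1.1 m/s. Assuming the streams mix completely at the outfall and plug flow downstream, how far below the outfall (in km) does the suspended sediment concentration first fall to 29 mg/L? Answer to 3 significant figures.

After mixing, C = (3.900·12.00 + 0.6990·560.0) / 4.599 = 438.2/4.599 = 95.29 mg/L.
5.5%/h lost → k = −ln(1 − 0.055) = 0.05657 h⁻¹.
Set 95.29·exp(−k·t) = 29 → t = ln(95.29/29)/k = 75710 s = 21.03 h.
Distance = v·t = 1.1·75710 = 83280 m = 83.28 km.

83.3 km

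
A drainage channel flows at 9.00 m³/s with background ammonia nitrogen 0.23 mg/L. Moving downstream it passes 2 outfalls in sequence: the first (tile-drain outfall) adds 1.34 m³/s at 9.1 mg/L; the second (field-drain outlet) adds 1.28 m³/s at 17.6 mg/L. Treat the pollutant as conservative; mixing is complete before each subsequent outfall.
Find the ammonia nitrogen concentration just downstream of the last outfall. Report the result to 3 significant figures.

3.17 mg/L

After outfall 1: Q = 9.000 + 1.340 = 10.34 m³/s; C = (9.000·0.2300 + 1.340·9.100)/10.34 = 1.379 mg/L.
After outfall 2: Q = 10.34 + 1.280 = 11.62 m³/s; C = (10.34·1.379 + 1.280·17.60)/11.62 = 3.166 mg/L.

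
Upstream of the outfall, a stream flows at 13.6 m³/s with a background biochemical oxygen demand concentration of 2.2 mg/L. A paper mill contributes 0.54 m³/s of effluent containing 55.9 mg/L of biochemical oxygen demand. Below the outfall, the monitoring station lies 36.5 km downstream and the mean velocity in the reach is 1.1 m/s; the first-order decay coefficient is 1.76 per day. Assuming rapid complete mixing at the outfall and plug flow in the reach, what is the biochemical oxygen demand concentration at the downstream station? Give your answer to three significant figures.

After mixing, C = (13.60·2.200 + 0.5400·55.90) / 14.14 = 60.11/14.14 = 4.251 mg/L.
Travel time t = 36.5·1000 / 1.1 = 33180 s = 9.217 h.
First-order decay: C = 4.251·exp(−k·t) = 4.251·0.5087 = 2.162 mg/L.

2.16 mg/L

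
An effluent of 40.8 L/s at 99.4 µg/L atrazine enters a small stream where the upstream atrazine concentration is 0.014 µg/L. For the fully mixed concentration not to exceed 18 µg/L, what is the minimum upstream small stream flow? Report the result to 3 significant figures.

Set C_mix = 18: (Q·0.01400 + 40.80·99.40) / (Q + 40.80) = 18
→ Q = 40.80·(99.40 − 18)/(18 − 0.01400) = 184.7 L/s.

185 L/s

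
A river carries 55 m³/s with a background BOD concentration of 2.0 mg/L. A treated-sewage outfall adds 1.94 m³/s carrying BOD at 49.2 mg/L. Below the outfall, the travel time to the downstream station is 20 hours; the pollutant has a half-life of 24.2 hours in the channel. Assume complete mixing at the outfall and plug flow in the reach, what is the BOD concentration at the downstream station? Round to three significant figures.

Conservation of mass: C = (55.00·2.000 + 1.940·49.20) / 56.94 = 205.4/56.94 = 3.608 mg/L.
Half-life 24.2 h → k = ln 2 / 24.2 = 0.02864 h⁻¹ = 0.6874 d⁻¹.
After decay, C = 3.608 × e^(−kt) = 3.608 × 0.5639 = 2.035 mg/L.

2.03 mg/L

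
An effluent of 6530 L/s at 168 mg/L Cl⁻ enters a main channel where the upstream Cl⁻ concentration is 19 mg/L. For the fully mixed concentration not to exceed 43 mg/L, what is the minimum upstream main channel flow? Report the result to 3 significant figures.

34000 L/s

Set C_mix = 43: (Q·19.00 + 6530·168.0) / (Q + 6530) = 43
→ Q = 6530·(168.0 − 43)/(43 − 19.00) = 34010 L/s.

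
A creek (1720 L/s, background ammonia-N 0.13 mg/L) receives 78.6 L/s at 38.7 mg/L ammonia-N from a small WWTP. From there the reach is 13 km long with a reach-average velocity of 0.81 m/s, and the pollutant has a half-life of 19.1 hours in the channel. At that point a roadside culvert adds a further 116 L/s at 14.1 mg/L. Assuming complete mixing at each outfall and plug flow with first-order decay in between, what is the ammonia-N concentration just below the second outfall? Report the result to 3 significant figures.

Mass balance: C = (1720·0.1300 + 78.60·38.70) / 1799 = 3265/1799 = 1.816 mg/L; combined flow 1799 L/s.
Travel time t = 13·1000 / 0.81 = 16050 s = 4.458 h.
Half-life 19.1 h → k = ln 2 / 19.1 = 0.03629 h⁻¹ = 0.8710 d⁻¹.
First-order decay: C = 1.816·exp(−k·t) = 1.816·0.8506 = 1.544 mg/L.
Second outfall: C = (1799·1.544 + 116.0·14.10)/1915 = 2.305 mg/L.

2.31 mg/L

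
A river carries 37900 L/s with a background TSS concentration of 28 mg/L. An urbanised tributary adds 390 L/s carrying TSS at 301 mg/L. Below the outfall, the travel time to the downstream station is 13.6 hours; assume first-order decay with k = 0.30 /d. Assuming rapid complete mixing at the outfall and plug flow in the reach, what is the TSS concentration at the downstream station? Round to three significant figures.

26.0 mg/L

Conservation of mass: C = (37900·28.00 + 390.0·301.0) / 38290 = 1179000/38290 = 30.78 mg/L.
After decay, C = 30.78 × e^(−kt) = 30.78 × 0.8437 = 25.97 mg/L.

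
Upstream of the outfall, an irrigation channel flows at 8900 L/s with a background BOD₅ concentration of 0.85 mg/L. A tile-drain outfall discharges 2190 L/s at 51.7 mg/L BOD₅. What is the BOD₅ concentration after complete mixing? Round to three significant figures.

10.9 mg/L

After mixing, C = (8900·0.8500 + 2190·51.70) / 11090 = 120800/11090 = 10.89 mg/L.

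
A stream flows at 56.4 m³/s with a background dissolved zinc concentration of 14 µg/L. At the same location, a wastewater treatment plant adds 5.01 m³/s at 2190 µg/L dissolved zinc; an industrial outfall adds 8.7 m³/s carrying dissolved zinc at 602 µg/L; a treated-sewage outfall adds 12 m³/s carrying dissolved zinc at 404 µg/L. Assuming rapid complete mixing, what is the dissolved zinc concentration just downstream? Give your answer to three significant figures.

Mixed concentration C = ΣQC/ΣQ = (56.40·14.00 + 5.010·2190 + 8.700·602.0 + 12.00·404.0) / 82.11 = 21850/82.11 = 266.1 µg/L.

266 µg/L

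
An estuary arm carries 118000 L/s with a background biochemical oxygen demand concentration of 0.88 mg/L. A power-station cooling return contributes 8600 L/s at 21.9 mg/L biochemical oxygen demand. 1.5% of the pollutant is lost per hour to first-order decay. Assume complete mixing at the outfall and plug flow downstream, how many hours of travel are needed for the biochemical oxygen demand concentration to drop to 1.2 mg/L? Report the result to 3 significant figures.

43.3 h

Mass balance: C = (118000·0.8800 + 8600·21.90) / 126600 = 292200/126600 = 2.308 mg/L.
1.5%/h lost → k = −ln(1 − 0.015) = 0.01511 h⁻¹.
2.308·exp(−k·t) = 1.2 → t = ln(2.308/1.2)/k = 155800 s = 43.27 h.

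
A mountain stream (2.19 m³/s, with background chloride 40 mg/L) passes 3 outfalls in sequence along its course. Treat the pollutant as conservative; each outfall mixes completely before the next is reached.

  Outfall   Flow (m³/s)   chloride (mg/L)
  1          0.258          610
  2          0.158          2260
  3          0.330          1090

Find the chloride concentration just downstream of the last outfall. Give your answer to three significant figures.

Outfall 1: combined Q = 2.448 m³/s; C = (2.190·40.00 + 0.2580·610.0)/2.448 = 100.1 mg/L.
Outfall 2: combined Q = 2.606 m³/s; C = (2.448·100.1 + 0.1580·2260)/2.606 = 231.0 mg/L.
Outfall 3: combined Q = 2.936 m³/s; C = (2.606·231.0 + 0.3300·1090)/2.936 = 327.6 mg/L.

328 mg/L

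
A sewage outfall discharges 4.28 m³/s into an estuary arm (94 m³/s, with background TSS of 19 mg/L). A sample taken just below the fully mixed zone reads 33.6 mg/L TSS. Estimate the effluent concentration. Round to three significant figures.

354 mg/L

Mass balance: 94.00·19.00 + 4.280·Cₑ = 98.28·33.60
→ Cₑ = (98.28·33.60 − 94.00·19.00) / 4.280 = 354.3 mg/L.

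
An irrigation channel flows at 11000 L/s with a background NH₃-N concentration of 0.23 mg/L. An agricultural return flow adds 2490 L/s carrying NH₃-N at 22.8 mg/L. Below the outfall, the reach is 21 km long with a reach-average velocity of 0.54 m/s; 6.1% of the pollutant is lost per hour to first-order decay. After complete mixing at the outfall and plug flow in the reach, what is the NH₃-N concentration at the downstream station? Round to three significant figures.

2.23 mg/L

Conservation of mass: C = (11000·0.2300 + 2490·22.80) / 13490 = 59300/13490 = 4.396 mg/L.
Travel time t = 21·1000 / 0.54 = 38890 s = 10.80 h.
6.1%/h lost → k = −ln(1 − 0.061) = 0.06294 h⁻¹.
Applying C = C₀e^(−kt): 4.396 × 0.5067 = 2.227 mg/L.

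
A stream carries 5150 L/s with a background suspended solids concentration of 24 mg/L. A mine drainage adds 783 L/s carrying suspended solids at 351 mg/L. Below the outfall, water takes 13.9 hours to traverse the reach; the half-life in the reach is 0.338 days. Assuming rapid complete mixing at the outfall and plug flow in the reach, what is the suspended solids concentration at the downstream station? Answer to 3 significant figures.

20.5 mg/L

Flow-weighted average: C = (5150·24.00 + 783.0·351.0) / 5933 = 398400/5933 = 67.16 mg/L.
Half-life 0.338 d → k = ln 2 / 0.338 = 2.051 d⁻¹.
First-order decay: C = 67.16·exp(−k·t) = 67.16·0.3049 = 20.48 mg/L.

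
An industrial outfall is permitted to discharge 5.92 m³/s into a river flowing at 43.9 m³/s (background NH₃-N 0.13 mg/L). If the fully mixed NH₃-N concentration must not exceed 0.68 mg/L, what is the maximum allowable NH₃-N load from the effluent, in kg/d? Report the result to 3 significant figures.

Mass balance at the limit: 43.90·0.1300 + 5.920·Cₑ = 49.82·0.68 → Cₑ = 4.759 mg/L.
Load = 5.920 m³/s × 4.759 g/m³ × 86 400 s/d = 2434 kg/d.

2430 kg/d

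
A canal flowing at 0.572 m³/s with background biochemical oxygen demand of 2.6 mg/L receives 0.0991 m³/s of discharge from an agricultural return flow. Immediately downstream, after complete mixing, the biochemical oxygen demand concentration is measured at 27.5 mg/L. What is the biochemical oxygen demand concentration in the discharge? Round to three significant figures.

171 mg/L

Mass balance: 0.5720·2.600 + 0.09910·Cₑ = 0.6711·27.50
→ Cₑ = (0.6711·27.50 − 0.5720·2.600) / 0.09910 = 171.2 mg/L.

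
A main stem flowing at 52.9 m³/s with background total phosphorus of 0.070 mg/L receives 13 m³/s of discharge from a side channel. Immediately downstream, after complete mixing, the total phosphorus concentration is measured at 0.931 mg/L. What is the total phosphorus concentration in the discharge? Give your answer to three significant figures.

Mass balance: 52.90·0.07000 + 13.00·Cₑ = 65.90·0.9310
→ Cₑ = (65.90·0.9310 − 52.90·0.07000) / 13.00 = 4.435 mg/L.

4.43 mg/L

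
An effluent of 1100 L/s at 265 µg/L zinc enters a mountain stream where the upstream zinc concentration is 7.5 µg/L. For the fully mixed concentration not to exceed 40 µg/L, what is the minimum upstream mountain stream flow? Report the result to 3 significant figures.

7620 L/s

Set C_mix = 40: (Q·7.500 + 1100·265.0) / (Q + 1100) = 40
→ Q = 1100·(265.0 − 40)/(40 − 7.500) = 7615 L/s.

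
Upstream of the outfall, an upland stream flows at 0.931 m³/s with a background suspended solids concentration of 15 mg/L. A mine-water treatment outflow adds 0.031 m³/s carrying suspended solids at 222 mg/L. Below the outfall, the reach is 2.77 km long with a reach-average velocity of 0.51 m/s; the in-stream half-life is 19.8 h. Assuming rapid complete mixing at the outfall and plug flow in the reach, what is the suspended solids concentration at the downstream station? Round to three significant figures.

20.6 mg/L

After mixing, C = (0.9310·15.00 + 0.03100·222.0) / 0.9620 = 20.85/0.9620 = 21.67 mg/L.
Travel time t = 2.77·1000 / 0.51 = 5431 s = 1.509 h.
Half-life 19.8 h → k = ln 2 / 19.8 = 0.03501 h⁻¹ = 0.8402 d⁻¹.
Applying C = C₀e^(−kt): 21.67 × 0.9486 = 20.56 mg/L.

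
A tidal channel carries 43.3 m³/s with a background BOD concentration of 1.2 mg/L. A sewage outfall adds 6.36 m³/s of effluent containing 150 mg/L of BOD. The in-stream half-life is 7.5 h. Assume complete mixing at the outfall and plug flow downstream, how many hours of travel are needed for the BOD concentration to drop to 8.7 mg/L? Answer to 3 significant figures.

Conservation of mass: C = (43.30·1.200 + 6.360·150.0) / 49.66 = 1006/49.66 = 20.26 mg/L.
Half-life 7.5 h → k = ln 2 / 7.5 = 0.09242 h⁻¹ = 2.218 d⁻¹.
20.26·exp(−k·t) = 8.7 → t = ln(20.26/8.7)/k = 32920 s = 9.145 h.

9.14 h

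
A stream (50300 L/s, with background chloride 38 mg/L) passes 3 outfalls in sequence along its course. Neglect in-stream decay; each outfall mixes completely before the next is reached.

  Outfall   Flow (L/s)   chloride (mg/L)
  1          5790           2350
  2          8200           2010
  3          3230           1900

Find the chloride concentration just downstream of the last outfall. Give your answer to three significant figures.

Outfall 1: combined Q = 56090 L/s; C = (50300·38.00 + 5790·2350)/56090 = 276.7 mg/L.
Outfall 2: combined Q = 64290 L/s; C = (56090·276.7 + 8200·2010)/64290 = 497.7 mg/L.
Outfall 3: combined Q = 67520 L/s; C = (64290·497.7 + 3230·1900)/67520 = 564.8 mg/L.

565 mg/L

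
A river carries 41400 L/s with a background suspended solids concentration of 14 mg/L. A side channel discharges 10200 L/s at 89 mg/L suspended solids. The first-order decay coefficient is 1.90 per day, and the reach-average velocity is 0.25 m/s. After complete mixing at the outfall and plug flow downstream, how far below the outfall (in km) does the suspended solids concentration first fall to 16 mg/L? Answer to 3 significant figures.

Mixed concentration C = ΣQC/ΣQ = (41400·14.00 + 10200·89.00) / 51600 = 1487000/51600 = 28.83 mg/L.
Set 28.83·exp(−k·t) = 16 → t = ln(28.83/16)/k = 26770 s = 7.436 h.
Distance = v·t = 0.25·26770 = 6692 m = 6.692 km.

6.69 km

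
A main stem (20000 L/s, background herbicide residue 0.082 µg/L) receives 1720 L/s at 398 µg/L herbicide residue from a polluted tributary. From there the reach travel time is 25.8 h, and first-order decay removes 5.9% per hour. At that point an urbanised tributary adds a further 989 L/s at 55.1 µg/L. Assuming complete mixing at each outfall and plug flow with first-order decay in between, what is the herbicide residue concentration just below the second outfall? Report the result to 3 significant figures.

Flow-weighted average: C = (20000·0.08200 + 1720·398.0) / 21720 = 686200/21720 = 31.59 µg/L; combined flow 21720 L/s.
5.9%/h lost → k = −ln(1 − 0.059) = 0.06081 h⁻¹.
After decay, C = 31.59 × e^(−kt) = 31.59 × 0.2083 = 6.580 µg/L.
Second outfall: C = (21720·6.580 + 989.0·55.10)/22710 = 8.693 µg/L.

8.69 µg/L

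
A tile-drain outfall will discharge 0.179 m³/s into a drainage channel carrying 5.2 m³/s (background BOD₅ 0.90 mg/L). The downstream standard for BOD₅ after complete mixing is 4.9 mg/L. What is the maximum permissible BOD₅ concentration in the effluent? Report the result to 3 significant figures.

121 mg/L

At the limit, (Qr·Cr + Qe·Cₑ)/(Qr + Qe) = 4.9:
Cₑ = (5.379·4.9 − 5.200·0.9000) / 0.1790 = 121.1 mg/L.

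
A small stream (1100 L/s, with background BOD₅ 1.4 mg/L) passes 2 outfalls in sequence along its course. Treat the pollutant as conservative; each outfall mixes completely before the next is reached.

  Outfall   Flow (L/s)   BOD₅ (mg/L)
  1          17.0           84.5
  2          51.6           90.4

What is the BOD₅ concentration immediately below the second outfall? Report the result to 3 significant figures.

After outfall 1: Q = 1100 + 17.00 = 1117 L/s; C = (1100·1.400 + 17.00·84.50)/1117 = 2.665 mg/L.
After outfall 2: Q = 1117 + 51.60 = 1169 L/s; C = (1117·2.665 + 51.60·90.40)/1169 = 6.539 mg/L.

6.54 mg/L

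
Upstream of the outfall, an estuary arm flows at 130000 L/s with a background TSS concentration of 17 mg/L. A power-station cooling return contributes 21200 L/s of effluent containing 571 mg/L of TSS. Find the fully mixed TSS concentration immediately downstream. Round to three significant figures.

94.7 mg/L

Mixed concentration C = ΣQC/ΣQ = (130000·17.00 + 21200·571.0) / 151200 = 14320000/151200 = 94.68 mg/L.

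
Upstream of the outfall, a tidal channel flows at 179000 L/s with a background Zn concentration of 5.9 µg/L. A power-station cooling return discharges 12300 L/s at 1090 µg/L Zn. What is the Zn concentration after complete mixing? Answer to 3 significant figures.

75.6 µg/L

After mixing, C = (179000·5.900 + 12300·1090) / 191300 = 14460000/191300 = 75.60 µg/L.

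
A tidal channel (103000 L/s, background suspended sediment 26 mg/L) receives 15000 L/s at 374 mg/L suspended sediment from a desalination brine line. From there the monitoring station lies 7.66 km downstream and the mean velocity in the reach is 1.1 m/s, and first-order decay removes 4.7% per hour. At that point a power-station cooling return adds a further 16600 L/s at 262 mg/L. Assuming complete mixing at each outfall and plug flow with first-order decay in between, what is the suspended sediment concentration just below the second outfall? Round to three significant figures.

Flow-weighted average: C = (103000·26.00 + 15000·374.0) / 118000 = 8288000/118000 = 70.24 mg/L; combined flow 118000 L/s.
Travel time t = 7.66·1000 / 1.1 = 6964 s = 1.934 h.
4.7%/h lost → k = −ln(1 − 0.047) = 0.04814 h⁻¹.
After decay, C = 70.24 × e^(−kt) = 70.24 × 0.9111 = 63.99 mg/L.
At the second outfall, C = (118000·63.99 + 16600·262.0) / (118000 + 16600) = 88.41 mg/L.

88.4 mg/L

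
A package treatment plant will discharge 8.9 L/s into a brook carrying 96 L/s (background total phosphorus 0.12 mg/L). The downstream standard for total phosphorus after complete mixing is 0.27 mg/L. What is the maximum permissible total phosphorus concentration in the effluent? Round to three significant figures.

1.89 mg/L

At the limit, (Qr·Cr + Qe·Cₑ)/(Qr + Qe) = 0.27:
Cₑ = (104.9·0.27 − 96.00·0.1200) / 8.900 = 1.888 mg/L.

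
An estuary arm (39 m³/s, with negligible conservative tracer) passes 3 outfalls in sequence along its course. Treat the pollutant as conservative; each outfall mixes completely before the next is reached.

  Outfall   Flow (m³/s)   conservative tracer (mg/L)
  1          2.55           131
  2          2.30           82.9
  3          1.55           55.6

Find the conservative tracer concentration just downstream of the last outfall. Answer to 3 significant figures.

13.5 mg/L

Below outfall 1: Q → 41.55 m³/s, C = (39.00·0 + 2.550·131.0)/41.55 = 8.040 mg/L.
Below outfall 2: Q → 43.85 m³/s, C = (41.55·8.040 + 2.300·82.90)/43.85 = 11.97 mg/L.
Below outfall 3: Q → 45.40 m³/s, C = (43.85·11.97 + 1.550·55.60)/45.40 = 13.46 mg/L.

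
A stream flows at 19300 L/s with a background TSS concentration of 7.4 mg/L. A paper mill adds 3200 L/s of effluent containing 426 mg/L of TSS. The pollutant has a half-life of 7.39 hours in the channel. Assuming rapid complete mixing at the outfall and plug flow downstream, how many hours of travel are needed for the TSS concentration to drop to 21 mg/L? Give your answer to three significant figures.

12.4 h

Mixed concentration C = ΣQC/ΣQ = (19300·7.400 + 3200·426.0) / 22500 = 1506000/22500 = 66.93 mg/L.
Half-life 7.39 h → k = ln 2 / 7.39 = 0.09380 h⁻¹ = 2.251 d⁻¹.
66.93·exp(−k·t) = 21 → t = ln(66.93/21)/k = 44490 s = 12.36 h.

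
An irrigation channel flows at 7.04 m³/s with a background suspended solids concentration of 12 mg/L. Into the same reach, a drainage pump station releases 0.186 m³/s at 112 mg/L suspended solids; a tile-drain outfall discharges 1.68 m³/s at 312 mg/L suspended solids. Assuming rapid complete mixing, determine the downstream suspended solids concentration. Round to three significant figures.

After mixing, C = (7.040·12.00 + 0.1860·112.0 + 1.680·312.0) / 8.906 = 629.5/8.906 = 70.68 mg/L.

70.7 mg/L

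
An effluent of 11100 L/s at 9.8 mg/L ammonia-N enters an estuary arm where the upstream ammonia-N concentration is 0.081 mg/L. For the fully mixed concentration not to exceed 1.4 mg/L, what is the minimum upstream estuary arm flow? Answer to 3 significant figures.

Set C_mix = 1.4: (Q·0.08100 + 11100·9.800) / (Q + 11100) = 1.4
→ Q = 11100·(9.800 − 1.4)/(1.4 − 0.08100) = 70690 L/s.

70700 L/s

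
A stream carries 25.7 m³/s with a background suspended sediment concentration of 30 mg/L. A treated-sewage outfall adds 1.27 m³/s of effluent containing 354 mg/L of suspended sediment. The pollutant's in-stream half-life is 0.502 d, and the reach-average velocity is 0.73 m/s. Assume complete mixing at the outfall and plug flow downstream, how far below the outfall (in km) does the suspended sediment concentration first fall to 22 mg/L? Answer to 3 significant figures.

32.9 km

Conservation of mass: C = (25.70·30.00 + 1.270·354.0) / 26.97 = 1221/26.97 = 45.26 mg/L.
Half-life 0.502 d → k = ln 2 / 0.502 = 1.381 d⁻¹.
Set 45.26·exp(−k·t) = 22 → t = ln(45.26/22)/k = 45140 s = 12.54 h.
Distance = v·t = 0.73·45140 = 32950 m = 32.95 km.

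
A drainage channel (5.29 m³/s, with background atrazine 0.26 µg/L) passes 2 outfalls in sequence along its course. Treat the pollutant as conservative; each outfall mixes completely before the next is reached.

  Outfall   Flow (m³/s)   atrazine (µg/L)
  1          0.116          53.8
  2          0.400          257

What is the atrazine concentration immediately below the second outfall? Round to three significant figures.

19.0 µg/L

After outfall 1: Q = 5.290 + 0.1160 = 5.406 m³/s; C = (5.290·0.2600 + 0.1160·53.80)/5.406 = 1.409 µg/L.
After outfall 2: Q = 5.406 + 0.4000 = 5.806 m³/s; C = (5.406·1.409 + 0.4000·257.0)/5.806 = 19.02 µg/L.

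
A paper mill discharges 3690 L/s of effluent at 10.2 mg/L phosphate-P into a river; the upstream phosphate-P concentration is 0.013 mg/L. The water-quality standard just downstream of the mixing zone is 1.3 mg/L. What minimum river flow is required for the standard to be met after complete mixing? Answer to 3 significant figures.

Set C_mix = 1.3: (Q·0.01300 + 3690·10.20) / (Q + 3690) = 1.3
→ Q = 3690·(10.20 − 1.3)/(1.3 − 0.01300) = 25520 L/s.

25500 L/s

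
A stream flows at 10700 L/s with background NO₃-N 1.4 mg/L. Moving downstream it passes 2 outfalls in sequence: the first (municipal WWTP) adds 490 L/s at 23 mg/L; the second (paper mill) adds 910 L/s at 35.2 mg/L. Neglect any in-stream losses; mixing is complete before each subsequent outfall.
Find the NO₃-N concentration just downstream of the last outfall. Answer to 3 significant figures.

Below outfall 1: Q → 11190 L/s, C = (10700·1.400 + 490.0·23.00)/11190 = 2.346 mg/L.
Below outfall 2: Q → 12100 L/s, C = (11190·2.346 + 910.0·35.20)/12100 = 4.817 mg/L.

4.82 mg/L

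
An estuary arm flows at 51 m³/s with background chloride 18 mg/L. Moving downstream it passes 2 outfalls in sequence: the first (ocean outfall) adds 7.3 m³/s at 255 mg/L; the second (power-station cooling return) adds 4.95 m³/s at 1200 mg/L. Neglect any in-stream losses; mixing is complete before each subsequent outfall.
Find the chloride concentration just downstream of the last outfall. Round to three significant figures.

138 mg/L

Below outfall 1: Q → 58.30 m³/s, C = (51.00·18.00 + 7.300·255.0)/58.30 = 47.68 mg/L.
Below outfall 2: Q → 63.25 m³/s, C = (58.30·47.68 + 4.950·1200)/63.25 = 137.9 mg/L.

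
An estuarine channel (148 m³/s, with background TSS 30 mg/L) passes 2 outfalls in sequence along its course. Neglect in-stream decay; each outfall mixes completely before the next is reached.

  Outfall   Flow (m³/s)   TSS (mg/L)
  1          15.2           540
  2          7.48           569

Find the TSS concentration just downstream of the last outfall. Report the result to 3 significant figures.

Outfall 1: combined Q = 163.2 m³/s; C = (148.0·30.00 + 15.20·540.0)/163.2 = 77.50 mg/L.
Outfall 2: combined Q = 170.7 m³/s; C = (163.2·77.50 + 7.480·569.0)/170.7 = 99.04 mg/L.

99.0 mg/L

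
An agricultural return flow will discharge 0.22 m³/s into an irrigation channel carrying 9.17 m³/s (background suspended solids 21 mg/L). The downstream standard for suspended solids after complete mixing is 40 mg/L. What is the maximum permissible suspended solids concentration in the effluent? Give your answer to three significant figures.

832 mg/L

At the limit, (Qr·Cr + Qe·Cₑ)/(Qr + Qe) = 40:
Cₑ = (9.390·40 − 9.170·21.00) / 0.2200 = 832.0 mg/L.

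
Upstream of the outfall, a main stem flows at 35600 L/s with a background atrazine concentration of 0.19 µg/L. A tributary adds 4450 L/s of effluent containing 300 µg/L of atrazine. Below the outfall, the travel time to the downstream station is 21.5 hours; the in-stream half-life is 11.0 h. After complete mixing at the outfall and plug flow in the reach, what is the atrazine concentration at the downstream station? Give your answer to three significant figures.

Flow-weighted average: C = (35600·0.1900 + 4450·300.0) / 40050 = 1342000/40050 = 33.50 µg/L.
Half-life 11.0 h → k = ln 2 / 11.0 = 0.06301 h⁻¹ = 1.512 d⁻¹.
First-order decay: C = 33.50·exp(−k·t) = 33.50·0.2580 = 8.644 µg/L.

8.64 µg/L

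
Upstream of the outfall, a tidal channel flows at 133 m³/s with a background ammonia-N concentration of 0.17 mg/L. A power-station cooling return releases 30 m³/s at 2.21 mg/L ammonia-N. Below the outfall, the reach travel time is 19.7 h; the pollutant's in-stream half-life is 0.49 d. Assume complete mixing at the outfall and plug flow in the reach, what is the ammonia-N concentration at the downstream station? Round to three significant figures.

0.171 mg/L

Conservation of mass: C = (133.0·0.1700 + 30.00·2.210) / 163.0 = 88.91/163.0 = 0.5455 mg/L.
Half-life 0.49 d → k = ln 2 / 0.49 = 1.415 d⁻¹.
Decay over the reach: 0.5455·exp(−kt) = 0.5455·0.3131 = 0.1708 mg/L.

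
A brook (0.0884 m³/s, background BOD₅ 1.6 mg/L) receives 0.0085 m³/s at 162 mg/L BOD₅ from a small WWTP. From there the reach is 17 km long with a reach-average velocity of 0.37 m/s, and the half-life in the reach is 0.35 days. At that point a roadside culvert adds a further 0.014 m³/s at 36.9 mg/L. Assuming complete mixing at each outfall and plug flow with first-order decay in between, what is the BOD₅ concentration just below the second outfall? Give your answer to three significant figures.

Conservation of mass: C = (0.08840·1.600 + 0.008500·162.0) / 0.09690 = 1.518/0.09690 = 15.67 mg/L; combined flow 0.09690 m³/s.
Travel time t = 17·1000 / 0.37 = 45950 s = 12.76 h.
Half-life 0.35 d → k = ln 2 / 0.35 = 1.980 d⁻¹.
After decay, C = 15.67 × e^(−kt) = 15.67 × 0.3488 = 5.466 mg/L.
At the second outfall, C = (0.09690·5.466 + 0.01400·36.90) / (0.09690 + 0.01400) = 9.435 mg/L.

9.43 mg/L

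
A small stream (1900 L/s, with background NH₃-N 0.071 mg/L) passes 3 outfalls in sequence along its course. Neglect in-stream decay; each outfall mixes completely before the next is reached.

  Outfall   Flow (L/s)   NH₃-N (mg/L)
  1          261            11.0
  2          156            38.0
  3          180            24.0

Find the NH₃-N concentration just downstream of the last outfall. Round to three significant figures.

After outfall 1: Q = 1900 + 261.0 = 2161 L/s; C = (1900·0.07100 + 261.0·11.00)/2161 = 1.391 mg/L.
After outfall 2: Q = 2161 + 156.0 = 2317 L/s; C = (2161·1.391 + 156.0·38.00)/2317 = 3.856 mg/L.
After outfall 3: Q = 2317 + 180.0 = 2497 L/s; C = (2317·3.856 + 180.0·24.00)/2497 = 5.308 mg/L.

5.31 mg/L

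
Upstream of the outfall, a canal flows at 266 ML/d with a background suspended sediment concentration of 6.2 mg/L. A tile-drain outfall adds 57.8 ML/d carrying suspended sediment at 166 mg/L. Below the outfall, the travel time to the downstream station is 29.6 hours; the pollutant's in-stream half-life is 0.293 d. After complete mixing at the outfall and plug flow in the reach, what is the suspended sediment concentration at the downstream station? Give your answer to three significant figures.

Flow-weighted average: C = (266.0·6.200 + 57.80·166.0) / 323.8 = 11240/323.8 = 34.73 mg/L.
Half-life 0.293 d → k = ln 2 / 0.293 = 2.366 d⁻¹.
Applying C = C₀e^(−kt): 34.73 × 0.05406 = 1.877 mg/L.

1.88 mg/L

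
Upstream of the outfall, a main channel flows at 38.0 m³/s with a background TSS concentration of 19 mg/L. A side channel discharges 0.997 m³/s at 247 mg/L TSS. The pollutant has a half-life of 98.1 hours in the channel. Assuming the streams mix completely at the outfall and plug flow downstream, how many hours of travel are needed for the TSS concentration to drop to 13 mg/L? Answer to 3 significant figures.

91.6 h

Conservation of mass: C = (38.00·19.00 + 0.9970·247.0) / 39.00 = 968.3/39.00 = 24.83 mg/L.
Half-life 98.1 h → k = ln 2 / 98.1 = 0.007066 h⁻¹ = 0.1696 d⁻¹.
24.83·exp(−k·t) = 13 → t = ln(24.83/13)/k = 329700 s = 91.58 h.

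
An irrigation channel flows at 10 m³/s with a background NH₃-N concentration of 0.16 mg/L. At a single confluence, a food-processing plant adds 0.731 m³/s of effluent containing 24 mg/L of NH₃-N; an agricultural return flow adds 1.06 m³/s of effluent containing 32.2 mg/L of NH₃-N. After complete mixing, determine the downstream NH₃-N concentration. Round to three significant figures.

4.52 mg/L

Mixed concentration C = ΣQC/ΣQ = (10.00·0.1600 + 0.7310·24.00 + 1.060·32.20) / 11.79 = 53.28/11.79 = 4.518 mg/L.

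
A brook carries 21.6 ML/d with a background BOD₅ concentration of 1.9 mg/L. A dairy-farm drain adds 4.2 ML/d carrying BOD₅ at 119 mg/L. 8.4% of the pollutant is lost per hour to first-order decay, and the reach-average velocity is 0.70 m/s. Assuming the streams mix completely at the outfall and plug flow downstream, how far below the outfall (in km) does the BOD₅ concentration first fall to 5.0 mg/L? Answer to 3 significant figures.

41.2 km

Flow-weighted average: C = (21.60·1.900 + 4.200·119.0) / 25.80 = 540.8/25.80 = 20.96 mg/L.
8.4%/h lost → k = −ln(1 − 0.084) = 0.08774 h⁻¹.
Set 20.96·exp(−k·t) = 5.0 → t = ln(20.96/5.0)/k = 58810 s = 16.34 h.
Distance = v·t = 0.70·58810 = 41170 m = 41.17 km.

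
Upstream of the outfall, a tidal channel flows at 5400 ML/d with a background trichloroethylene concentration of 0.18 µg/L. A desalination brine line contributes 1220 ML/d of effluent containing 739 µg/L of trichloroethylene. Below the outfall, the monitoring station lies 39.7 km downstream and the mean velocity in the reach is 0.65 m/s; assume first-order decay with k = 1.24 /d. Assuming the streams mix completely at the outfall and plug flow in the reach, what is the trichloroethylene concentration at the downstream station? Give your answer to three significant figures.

56.7 µg/L

Mass balance: C = (5400·0.1800 + 1220·739.0) / 6620 = 902600/6620 = 136.3 µg/L.
Travel time t = 39.7·1000 / 0.65 = 61080 s = 16.97 h.
Applying C = C₀e^(−kt): 136.3 × 0.4162 = 56.74 µg/L.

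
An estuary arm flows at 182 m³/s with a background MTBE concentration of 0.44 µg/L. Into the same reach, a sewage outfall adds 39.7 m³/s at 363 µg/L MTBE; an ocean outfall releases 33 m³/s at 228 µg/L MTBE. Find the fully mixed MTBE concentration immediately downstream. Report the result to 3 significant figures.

Flow-weighted average: C = (182.0·0.4400 + 39.70·363.0 + 33.00·228.0) / 254.7 = 22020/254.7 = 86.44 µg/L.

86.4 µg/L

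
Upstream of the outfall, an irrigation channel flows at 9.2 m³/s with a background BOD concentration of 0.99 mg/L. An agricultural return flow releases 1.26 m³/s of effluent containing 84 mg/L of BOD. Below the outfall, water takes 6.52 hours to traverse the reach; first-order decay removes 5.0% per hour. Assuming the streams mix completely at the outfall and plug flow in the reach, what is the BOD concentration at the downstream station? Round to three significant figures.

Conservation of mass: C = (9.200·0.9900 + 1.260·84.00) / 10.46 = 114.9/10.46 = 10.99 mg/L.
5.0%/h lost → k = −ln(1 − 0.05) = 0.05129 h⁻¹.
Decay over the reach: 10.99·exp(−kt) = 10.99·0.7157 = 7.866 mg/L.

7.87 mg/L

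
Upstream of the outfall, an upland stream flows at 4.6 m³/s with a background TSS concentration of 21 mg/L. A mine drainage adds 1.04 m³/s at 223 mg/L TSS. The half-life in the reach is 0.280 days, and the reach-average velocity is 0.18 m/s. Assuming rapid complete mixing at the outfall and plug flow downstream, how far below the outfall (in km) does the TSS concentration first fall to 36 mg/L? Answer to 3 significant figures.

After mixing, C = (4.600·21.00 + 1.040·223.0) / 5.640 = 328.5/5.640 = 58.25 mg/L.
Half-life 0.280 d → k = ln 2 / 0.280 = 2.476 d⁻¹.
Set 58.25·exp(−k·t) = 36 → t = ln(58.25/36)/k = 16790 s = 4.665 h.
Distance = v·t = 0.18·16790 = 3023 m = 3.023 km.

3.02 km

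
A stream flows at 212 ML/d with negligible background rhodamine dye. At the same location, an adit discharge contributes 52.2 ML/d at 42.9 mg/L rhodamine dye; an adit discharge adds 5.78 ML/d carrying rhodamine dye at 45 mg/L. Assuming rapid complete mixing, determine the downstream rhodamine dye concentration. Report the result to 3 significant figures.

9.26 mg/L

Flow-weighted average: C = (212.0·0 + 52.20·42.90 + 5.780·45.00) / 270.0 = 2499/270.0 = 9.258 mg/L.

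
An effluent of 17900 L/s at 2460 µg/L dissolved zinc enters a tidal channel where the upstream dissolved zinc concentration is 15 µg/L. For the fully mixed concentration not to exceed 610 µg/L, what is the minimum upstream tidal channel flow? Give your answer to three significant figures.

55700 L/s

Set C_mix = 610: (Q·15.00 + 17900·2460) / (Q + 17900) = 610
→ Q = 17900·(2460 − 610)/(610 − 15.00) = 55660 L/s.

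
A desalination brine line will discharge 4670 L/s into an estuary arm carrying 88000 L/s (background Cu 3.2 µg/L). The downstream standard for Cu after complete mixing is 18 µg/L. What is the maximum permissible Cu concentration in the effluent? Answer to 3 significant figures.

297 µg/L

At the limit, (Qr·Cr + Qe·Cₑ)/(Qr + Qe) = 18:
Cₑ = (92670·18 − 88000·3.200) / 4670 = 296.9 µg/L.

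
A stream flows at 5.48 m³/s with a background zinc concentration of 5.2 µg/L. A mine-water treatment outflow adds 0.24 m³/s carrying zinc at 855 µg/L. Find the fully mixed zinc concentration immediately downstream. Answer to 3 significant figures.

Flow-weighted average: C = (5.480·5.200 + 0.2400·855.0) / 5.720 = 233.7/5.720 = 40.86 µg/L.

40.9 µg/L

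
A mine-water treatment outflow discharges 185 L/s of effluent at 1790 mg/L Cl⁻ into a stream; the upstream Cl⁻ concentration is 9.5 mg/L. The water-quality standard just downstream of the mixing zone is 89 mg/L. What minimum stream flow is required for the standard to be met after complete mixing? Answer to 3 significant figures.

3960 L/s

Set C_mix = 89: (Q·9.500 + 185.0·1790) / (Q + 185.0) = 89
→ Q = 185.0·(1790 − 89)/(89 − 9.500) = 3958 L/s.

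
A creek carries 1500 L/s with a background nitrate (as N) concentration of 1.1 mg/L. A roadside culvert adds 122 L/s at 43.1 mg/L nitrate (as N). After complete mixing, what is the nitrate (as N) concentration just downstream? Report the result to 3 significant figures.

4.26 mg/L

Flow-weighted average: C = (1500·1.100 + 122.0·43.10) / 1622 = 6908/1622 = 4.259 mg/L.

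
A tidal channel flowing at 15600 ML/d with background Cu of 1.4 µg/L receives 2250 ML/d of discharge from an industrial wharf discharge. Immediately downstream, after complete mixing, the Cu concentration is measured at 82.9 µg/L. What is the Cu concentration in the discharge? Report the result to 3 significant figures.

648 µg/L

Mass balance: 15600·1.400 + 2250·Cₑ = 17850·82.90
→ Cₑ = (17850·82.90 − 15600·1.400) / 2250 = 648.0 µg/L.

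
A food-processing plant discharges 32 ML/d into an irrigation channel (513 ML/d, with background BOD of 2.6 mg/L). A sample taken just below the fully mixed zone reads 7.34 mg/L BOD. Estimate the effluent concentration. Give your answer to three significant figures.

83.3 mg/L

Mass balance: 513.0·2.600 + 32.00·Cₑ = 545.0·7.340
→ Cₑ = (545.0·7.340 − 513.0·2.600) / 32.00 = 83.33 mg/L.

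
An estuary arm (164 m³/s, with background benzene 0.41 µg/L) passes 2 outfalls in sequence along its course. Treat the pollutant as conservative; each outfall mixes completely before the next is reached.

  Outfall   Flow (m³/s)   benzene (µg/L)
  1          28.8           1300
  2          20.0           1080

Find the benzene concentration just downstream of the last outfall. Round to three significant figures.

Outfall 1: combined Q = 192.8 m³/s; C = (164.0·0.4100 + 28.80·1300)/192.8 = 194.5 µg/L.
Outfall 2: combined Q = 212.8 m³/s; C = (192.8·194.5 + 20.00·1080)/212.8 = 277.8 µg/L.

278 µg/L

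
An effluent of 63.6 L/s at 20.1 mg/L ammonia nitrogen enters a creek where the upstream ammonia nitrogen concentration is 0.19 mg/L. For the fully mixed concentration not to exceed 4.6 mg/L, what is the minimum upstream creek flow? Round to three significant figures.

224 L/s

Set C_mix = 4.6: (Q·0.1900 + 63.60·20.10) / (Q + 63.60) = 4.6
→ Q = 63.60·(20.10 − 4.6)/(4.6 − 0.1900) = 223.5 L/s.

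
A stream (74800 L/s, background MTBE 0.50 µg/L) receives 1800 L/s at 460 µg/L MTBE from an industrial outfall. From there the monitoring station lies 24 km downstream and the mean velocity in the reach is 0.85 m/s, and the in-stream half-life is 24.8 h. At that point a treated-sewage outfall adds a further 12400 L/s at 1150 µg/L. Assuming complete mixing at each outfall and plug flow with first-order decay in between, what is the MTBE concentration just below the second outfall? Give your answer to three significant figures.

168 µg/L

Mass balance: C = (74800·0.5000 + 1800·460.0) / 76600 = 865400/76600 = 11.30 µg/L; combined flow 76600 L/s.
Travel time t = 24·1000 / 0.85 = 28240 s = 7.843 h.
Half-life 24.8 h → k = ln 2 / 24.8 = 0.02795 h⁻¹ = 0.6708 d⁻¹.
Decay over the reach: 11.30·exp(−kt) = 11.30·0.8032 = 9.074 µg/L.
At the second outfall, C = (76600·9.074 + 12400·1150) / (76600 + 12400) = 168.0 µg/L.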